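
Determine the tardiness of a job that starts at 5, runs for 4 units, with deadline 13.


Completion = start + processing = 5 + 4 = 9
Tardiness = max(0, C - d) = max(0, 9 - 13)
= max(0, -4)
= 0


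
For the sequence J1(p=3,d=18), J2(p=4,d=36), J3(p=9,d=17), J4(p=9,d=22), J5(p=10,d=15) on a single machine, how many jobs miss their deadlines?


Completion vs due date:
  J1: C=3, d=18 → on time
  J2: C=7, d=36 → on time
  J3: C=16, d=17 → on time
  J4: C=25, d=22 → TARDY
  J5: C=35, d=15 → TARDY
Tardy jobs: J4, J5
Count = 2


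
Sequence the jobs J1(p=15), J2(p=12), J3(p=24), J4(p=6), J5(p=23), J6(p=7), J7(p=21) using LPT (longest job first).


LPT: sort by longest processing time first
  J3: p=24
  J5: p=23
  J7: p=21
  J1: p=15
  J2: p=12
  J6: p=7
  J4: p=6
Order: J3 → J5 → J7 → J1 → J2 → J6 → J4


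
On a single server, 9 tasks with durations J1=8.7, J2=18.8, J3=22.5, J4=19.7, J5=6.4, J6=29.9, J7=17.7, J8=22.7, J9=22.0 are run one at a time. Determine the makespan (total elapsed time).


Sequential makespan: sum all processing times
= 8.7 + 18.8 + 22.5 + 19.7 + 6.4 + 29.9 + 17.7 + 22.7 + 22.0
= 168.4 time units


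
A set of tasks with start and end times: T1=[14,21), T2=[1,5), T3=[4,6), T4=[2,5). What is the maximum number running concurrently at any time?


Check each time point for overlaps:
  t=4: 3 tasks active (T2, T3, T4)
Max concurrent = 3


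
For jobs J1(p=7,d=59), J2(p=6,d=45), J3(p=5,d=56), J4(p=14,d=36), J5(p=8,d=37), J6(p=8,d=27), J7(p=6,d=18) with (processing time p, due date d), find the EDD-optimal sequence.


EDD: sort by earliest due date
  J7: d=18, p=6
  J6: d=27, p=8
  J4: d=36, p=14
  J5: d=37, p=8
  J2: d=45, p=6
  J3: d=56, p=5
  J1: d=59, p=7
Order: J7 → J6 → J4 → J5 → J2 → J3 → J1


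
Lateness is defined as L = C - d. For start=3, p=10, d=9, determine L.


Completion = 3 + 10 = 13
Lateness = C - d = 13 - 9
= 4


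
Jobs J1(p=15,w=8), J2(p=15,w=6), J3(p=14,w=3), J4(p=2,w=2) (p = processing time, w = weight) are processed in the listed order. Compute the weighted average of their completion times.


Completion times:
  J1: C=15, w×C=8×15=120
  J2: C=30, w×C=6×30=180
  J3: C=44, w×C=3×44=132
  J4: C=46, w×C=2×46=92
Sum w×C = 524
Sum w = 19
Weighted avg = 524/19
= 27.58


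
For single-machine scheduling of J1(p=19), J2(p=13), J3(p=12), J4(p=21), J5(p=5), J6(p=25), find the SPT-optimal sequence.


SPT: sort by shortest processing time
  J5: p=5
  J3: p=12
  J2: p=13
  J1: p=19
  J4: p=21
  J6: p=25
Order: J5 → J3 → J2 → J1 → J4 → J6


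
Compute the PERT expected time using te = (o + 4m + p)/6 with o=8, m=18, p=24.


te = (o + 4m + p) / 6
= (8 + 4×18 + 24) / 6
= (8 + 72 + 24) / 6
= 104 / 6
= 17.33


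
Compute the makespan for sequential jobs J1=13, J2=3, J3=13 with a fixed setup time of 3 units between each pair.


Makespan = Σ processing + (n-1) × setup
= (13 + 3 + 13) + (3-1)×3
= 29 + 6
= 35 time units


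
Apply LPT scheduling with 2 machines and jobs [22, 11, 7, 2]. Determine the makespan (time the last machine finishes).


Jobs (LPT sorted): [22, 11, 7, 2]
Machines: 2
  J=22 → Machine 1 (load: 0+22=22)
  J=11 → Machine 2 (load: 0+11=11)
  J=7 → Machine 2 (load: 11+7=18)
  J=2 → Machine 2 (load: 18+2=20)
Machine loads: [22, 20]
Makespan = max = 22 time units


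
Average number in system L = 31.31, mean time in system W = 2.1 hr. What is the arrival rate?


Little's law: L = λW → λ = L / W
= 31.31 / 2.1
= 14.91 per hour


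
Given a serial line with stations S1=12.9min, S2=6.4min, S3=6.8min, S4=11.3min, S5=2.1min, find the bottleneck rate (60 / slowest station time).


Bottleneck = longest station time
Station times: [12.9, 6.4, 6.8, 11.3, 2.1]
Max = 12.9 min
Rate = 60 / 12.9
= 4.65 units/hour (bottleneck: 12.9min)


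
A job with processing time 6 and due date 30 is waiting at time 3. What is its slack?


Slack = due - current_time - processing
= 30 - 3 - 6
= 21


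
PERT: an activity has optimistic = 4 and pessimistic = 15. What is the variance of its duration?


σ² = ((p - o) / 6)² = (p - o)² / 36
= (15 - 4)² / 36
= 11² / 36
= 121 / 36
= 3.3611


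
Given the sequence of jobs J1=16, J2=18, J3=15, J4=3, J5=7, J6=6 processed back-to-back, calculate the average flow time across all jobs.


Completion times:
  J1: completes at 16
  J2: completes at 34
  J3: completes at 49
  J4: completes at 52
  J5: completes at 59
  J6: completes at 65
Sum = 275
Average = 275/6
= 45.83


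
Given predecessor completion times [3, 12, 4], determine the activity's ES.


ES = max of all predecessor completion times
Predecessors: [3, 12, 4]
ES = max(3, 12, 4)
= 12


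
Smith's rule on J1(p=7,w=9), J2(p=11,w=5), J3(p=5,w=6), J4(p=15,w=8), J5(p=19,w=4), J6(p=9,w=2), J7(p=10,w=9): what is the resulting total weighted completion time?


WSPT order (by p/w): J1 → J3 → J7 → J4 → J2 → J6 → J5
  J1: C=7, w·C=9×7=63
  J3: C=12, w·C=6×12=72
  J7: C=22, w·C=9×22=198
  J4: C=37, w·C=8×37=296
  J2: C=48, w·C=5×48=240
  J6: C=57, w·C=2×57=114
  J5: C=76, w·C=4×76=304
Σ w·C = 1287
= 1287


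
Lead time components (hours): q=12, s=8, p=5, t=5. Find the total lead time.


Lead time = queue + setup + processing + transit
= 12 + 8 + 5 + 5
= 30 hours


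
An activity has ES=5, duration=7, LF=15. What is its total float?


EF = ES + duration = 5 + 7 = 12
LS = LF - duration = 15 - 7 = 8
Total Float = LF - EF = 15 - 12
(or LS - ES = 8 - 5)
= 3


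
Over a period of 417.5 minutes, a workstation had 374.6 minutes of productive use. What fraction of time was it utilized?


Utilization = busy / total × 100
= 374.6 / 417.5 × 100
= 89.7%


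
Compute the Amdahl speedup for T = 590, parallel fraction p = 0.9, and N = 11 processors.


Amdahl's law: T_p = T × ((1-p) + p/N)
= 590 × ((1-0.9) + 0.9/11)
= 590 × (0.10 + 0.0818)
= 590 × 0.1818
= 107.27
Speedup = 590/107.27
= 5.50×


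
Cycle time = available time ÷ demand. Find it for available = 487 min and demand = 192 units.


Cycle time = available time / demand
= 487 / 192
= 2.54 min/unit


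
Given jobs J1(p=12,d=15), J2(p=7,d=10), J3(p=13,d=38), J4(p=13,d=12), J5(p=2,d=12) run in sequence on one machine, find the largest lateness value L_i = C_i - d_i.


Lateness per job (L = C - d):
  J1: C=12, d=15, L=-3
  J2: C=19, d=10, L=9
  J3: C=32, d=38, L=-6
  J4: C=45, d=12, L=33
  J5: C=47, d=12, L=35
Lmax = max(-3, 9, -6, 33, 35)
= 35


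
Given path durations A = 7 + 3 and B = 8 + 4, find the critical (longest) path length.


Path A: 7 + 3 = 10
Path B: 8 + 4 = 12
Critical path = longest = max(10, 12)
= 12 (Path B)


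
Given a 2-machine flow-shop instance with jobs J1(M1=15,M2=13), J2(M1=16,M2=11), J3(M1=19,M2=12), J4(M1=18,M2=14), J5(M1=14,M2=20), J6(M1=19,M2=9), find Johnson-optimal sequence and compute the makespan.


Johnson's rule:
Group 1 (M1≤M2, sort by M1): ['J5']
Group 2 (M1>M2, sort desc M2): ['J4', 'J1', 'J3', 'J2', 'J6']
Sequence: J5 → J4 → J1 → J3 → J2 → J6
Makespan calculation:
  J5: M1 done=14, M2 done=34
  J4: M1 done=32, M2 done=48
  J1: M1 done=47, M2 done=61
  J3: M1 done=66, M2 done=78
  J2: M1 done=82, M2 done=93
  J6: M1 done=101, M2 done=110
= Sequence: J5 → J4 → J1 → J3 → J2 → J6, Makespan: 110


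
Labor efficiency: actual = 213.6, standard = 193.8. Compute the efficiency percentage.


Efficiency = (actual / standard) × 100
= (213.6 / 193.8) × 100
= 110.2%


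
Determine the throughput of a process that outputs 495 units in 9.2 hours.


Throughput = units / time
= 495 / 9.2
= 53.8 units/hour


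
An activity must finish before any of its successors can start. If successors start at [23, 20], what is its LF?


LF = min of all successor start times
Successors start at: [23, 20]
LF = min(23, 20)
= 20


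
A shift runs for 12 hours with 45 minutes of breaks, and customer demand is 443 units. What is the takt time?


Available = 12×60 - 45 = 675 min
Takt time = 675 / 443
= 1.52 min/unit


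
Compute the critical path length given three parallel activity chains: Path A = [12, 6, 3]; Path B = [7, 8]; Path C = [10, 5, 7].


Path A: 12 + 6 + 3 = 21
Path B: 7 + 8 = 15
Path C: 10 + 5 + 7 = 22
Critical path = longest = max(21, 15, 22)
= 22 (Path C)


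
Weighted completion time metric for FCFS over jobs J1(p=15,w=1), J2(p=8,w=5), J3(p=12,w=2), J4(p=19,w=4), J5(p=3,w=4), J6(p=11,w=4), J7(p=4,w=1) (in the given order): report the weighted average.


Completion times:
  J1: C=15, w×C=1×15=15
  J2: C=23, w×C=5×23=115
  J3: C=35, w×C=2×35=70
  J4: C=54, w×C=4×54=216
  J5: C=57, w×C=4×57=228
  J6: C=68, w×C=4×68=272
  J7: C=72, w×C=1×72=72
Sum w×C = 988
Sum w = 21
Weighted avg = 988/21
= 47.05


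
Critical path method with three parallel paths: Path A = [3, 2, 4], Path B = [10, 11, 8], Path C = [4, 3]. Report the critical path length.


Path A: 3 + 2 + 4 = 9
Path B: 10 + 11 + 8 = 29
Path C: 4 + 3 = 7
Critical path = longest = max(9, 29, 7)
= 29 (Path B)


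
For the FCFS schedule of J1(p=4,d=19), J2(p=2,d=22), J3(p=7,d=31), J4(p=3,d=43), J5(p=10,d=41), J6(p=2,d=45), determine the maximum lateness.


Lateness per job (L = C - d):
  J1: C=4, d=19, L=-15
  J2: C=6, d=22, L=-16
  J3: C=13, d=31, L=-18
  J4: C=16, d=43, L=-27
  J5: C=26, d=41, L=-15
  J6: C=28, d=45, L=-17
Lmax = max(-15, -16, -18, -27, -15, -17)
= -15


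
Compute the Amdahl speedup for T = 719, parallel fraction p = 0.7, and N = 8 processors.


Amdahl's law: T_p = T × ((1-p) + p/N)
= 719 × ((1-0.7) + 0.7/8)
= 719 × (0.30 + 0.0875)
= 719 × 0.3875
= 278.61
Speedup = 719/278.61
= 2.58×


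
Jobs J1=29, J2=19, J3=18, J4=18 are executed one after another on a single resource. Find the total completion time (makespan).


Sequential makespan: sum all processing times
= 29 + 19 + 18 + 18
= 84 time units


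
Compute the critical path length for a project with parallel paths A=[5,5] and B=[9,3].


Path A: 5 + 5 = 10
Path B: 9 + 3 = 12
Critical path = longest = max(10, 12)
= 12 (Path B)


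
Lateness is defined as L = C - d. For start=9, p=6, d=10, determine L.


Completion = 9 + 6 = 15
Lateness = C - d = 15 - 10
= 5


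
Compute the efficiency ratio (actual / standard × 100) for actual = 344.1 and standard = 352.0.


Efficiency = (actual / standard) × 100
= (344.1 / 352.0) × 100
= 97.8%


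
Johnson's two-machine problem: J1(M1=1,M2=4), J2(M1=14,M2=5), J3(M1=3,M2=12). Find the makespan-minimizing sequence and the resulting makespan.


Johnson's rule:
Group 1 (M1≤M2, sort by M1): ['J1', 'J3']
Group 2 (M1>M2, sort desc M2): ['J2']
Sequence: J1 → J3 → J2
Makespan calculation:
  J1: M1 done=1, M2 done=5
  J3: M1 done=4, M2 done=17
  J2: M1 done=18, M2 done=23
= Sequence: J1 → J3 → J2, Makespan: 23


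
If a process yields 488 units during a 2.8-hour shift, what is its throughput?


Throughput = units / time
= 488 / 2.8
= 174.3 units/hour


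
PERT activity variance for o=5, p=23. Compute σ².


σ² = ((p - o) / 6)² = (p - o)² / 36
= (23 - 5)² / 36
= 18² / 36
= 324 / 36
= 9.0000


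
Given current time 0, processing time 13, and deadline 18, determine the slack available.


Slack = due - current_time - processing
= 18 - 0 - 13
= 5


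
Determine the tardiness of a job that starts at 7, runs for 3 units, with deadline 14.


Completion = start + processing = 7 + 3 = 10
Tardiness = max(0, C - d) = max(0, 10 - 14)
= max(0, -4)
= 0


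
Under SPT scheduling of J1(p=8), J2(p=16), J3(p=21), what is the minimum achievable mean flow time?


SPT order: J1 → J2 → J3
Completion times:
  J1: C=8
  J2: C=24
  J3: C=45
Sum = 77, n = 3
Mean flow = 77/3
= 25.67


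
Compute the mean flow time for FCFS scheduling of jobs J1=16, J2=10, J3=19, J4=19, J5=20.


Completion times:
  J1: completes at 16
  J2: completes at 26
  J3: completes at 45
  J4: completes at 64
  J5: completes at 84
Sum = 235
Average = 235/5
= 47.00


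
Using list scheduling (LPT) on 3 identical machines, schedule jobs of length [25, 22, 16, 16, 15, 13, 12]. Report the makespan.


Jobs (LPT sorted): [25, 22, 16, 16, 15, 13, 12]
Machines: 3
  J=25 → Machine 1 (load: 0+25=25)
  J=22 → Machine 2 (load: 0+22=22)
  J=16 → Machine 3 (load: 0+16=16)
  J=16 → Machine 3 (load: 16+16=32)
  J=15 → Machine 2 (load: 22+15=37)
  J=13 → Machine 1 (load: 25+13=38)
  J=12 → Machine 3 (load: 32+12=44)
Machine loads: [38, 37, 44]
Makespan = max = 44 time units


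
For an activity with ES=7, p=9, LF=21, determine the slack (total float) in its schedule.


EF = ES + duration = 7 + 9 = 16
LS = LF - duration = 21 - 9 = 12
Total Float = LF - EF = 21 - 16
(or LS - ES = 12 - 7)
= 5


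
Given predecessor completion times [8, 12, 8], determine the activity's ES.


ES = max of all predecessor completion times
Predecessors: [8, 12, 8]
ES = max(8, 12, 8)
= 12


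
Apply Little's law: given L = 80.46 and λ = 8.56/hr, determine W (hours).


Little's law: L = λW → W = L / λ
= 80.46 / 8.56
= 9.40 hours


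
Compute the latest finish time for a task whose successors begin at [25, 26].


LF = min of all successor start times
Successors start at: [25, 26]
LF = min(25, 26)
= 25


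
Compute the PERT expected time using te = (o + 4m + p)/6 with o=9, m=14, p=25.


te = (o + 4m + p) / 6
= (9 + 4×14 + 25) / 6
= (9 + 56 + 25) / 6
= 90 / 6
= 15.00


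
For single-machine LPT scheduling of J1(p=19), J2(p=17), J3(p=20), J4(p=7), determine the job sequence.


LPT: sort by longest processing time first
  J3: p=20
  J1: p=19
  J2: p=17
  J4: p=7
Order: J3 → J1 → J2 → J4


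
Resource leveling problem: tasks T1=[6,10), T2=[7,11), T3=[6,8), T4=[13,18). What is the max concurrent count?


Check each time point for overlaps:
  t=7: 3 tasks active (T1, T2, T3)
Max concurrent = 3


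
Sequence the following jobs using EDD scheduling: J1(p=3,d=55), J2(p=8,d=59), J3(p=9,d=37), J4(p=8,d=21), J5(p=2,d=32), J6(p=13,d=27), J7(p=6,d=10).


EDD: sort by earliest due date
  J7: d=10, p=6
  J4: d=21, p=8
  J6: d=27, p=13
  J5: d=32, p=2
  J3: d=37, p=9
  J1: d=55, p=3
  J2: d=59, p=8
Order: J7 → J4 → J6 → J5 → J3 → J1 → J2


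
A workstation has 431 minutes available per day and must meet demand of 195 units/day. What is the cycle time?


Cycle time = available time / demand
= 431 / 195
= 2.21 min/unit


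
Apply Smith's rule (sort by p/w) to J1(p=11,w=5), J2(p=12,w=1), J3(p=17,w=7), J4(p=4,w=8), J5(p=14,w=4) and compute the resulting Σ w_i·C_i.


WSPT order (by p/w): J4 → J1 → J3 → J5 → J2
  J4: C=4, w·C=8×4=32
  J1: C=15, w·C=5×15=75
  J3: C=32, w·C=7×32=224
  J5: C=46, w·C=4×46=184
  J2: C=58, w·C=1×58=58
Σ w·C = 573
= 573


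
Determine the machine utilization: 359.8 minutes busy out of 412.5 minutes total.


Utilization = busy / total × 100
= 359.8 / 412.5 × 100
= 87.2%


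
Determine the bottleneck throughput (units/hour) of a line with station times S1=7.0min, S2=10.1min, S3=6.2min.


Bottleneck = longest station time
Station times: [7.0, 10.1, 6.2]
Max = 10.1 min
Rate = 60 / 10.1
= 5.94 units/hour (bottleneck: 10.1min)


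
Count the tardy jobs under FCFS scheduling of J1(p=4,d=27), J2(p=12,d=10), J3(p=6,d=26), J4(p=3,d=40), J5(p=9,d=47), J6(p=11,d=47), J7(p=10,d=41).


Completion vs due date:
  J1: C=4, d=27 → on time
  J2: C=16, d=10 → TARDY
  J3: C=22, d=26 → on time
  J4: C=25, d=40 → on time
  J5: C=34, d=47 → on time
  J6: C=45, d=47 → on time
  J7: C=55, d=41 → TARDY
Tardy jobs: J2, J7
Count = 2


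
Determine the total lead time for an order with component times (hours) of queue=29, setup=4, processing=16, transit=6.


Lead time = queue + setup + processing + transit
= 29 + 4 + 16 + 6
= 55 hours


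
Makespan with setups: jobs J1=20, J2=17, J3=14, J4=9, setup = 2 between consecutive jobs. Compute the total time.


Makespan = Σ processing + (n-1) × setup
= (20 + 17 + 14 + 9) + (4-1)×2
= 60 + 6
= 66 time units


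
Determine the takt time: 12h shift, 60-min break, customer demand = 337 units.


Available = 12×60 - 60 = 660 min
Takt time = 660 / 337
= 1.96 min/unit


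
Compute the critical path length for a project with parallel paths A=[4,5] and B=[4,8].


Path A: 4 + 5 = 9
Path B: 4 + 8 = 12
Critical path = longest = max(9, 12)
= 12 (Path B)


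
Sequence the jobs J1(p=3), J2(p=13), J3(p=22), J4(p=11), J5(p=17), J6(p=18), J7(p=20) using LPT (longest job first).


LPT: sort by longest processing time first
  J3: p=22
  J7: p=20
  J6: p=18
  J5: p=17
  J2: p=13
  J4: p=11
  J1: p=3
Order: J3 → J7 → J6 → J5 → J2 → J4 → J1


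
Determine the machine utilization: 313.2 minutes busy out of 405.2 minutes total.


Utilization = busy / total × 100
= 313.2 / 405.2 × 100
= 77.3%


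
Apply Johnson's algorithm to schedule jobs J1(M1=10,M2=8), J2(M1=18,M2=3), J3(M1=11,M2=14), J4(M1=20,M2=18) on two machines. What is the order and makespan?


Johnson's rule:
Group 1 (M1≤M2, sort by M1): ['J3']
Group 2 (M1>M2, sort desc M2): ['J4', 'J1', 'J2']
Sequence: J3 → J4 → J1 → J2
Makespan calculation:
  J3: M1 done=11, M2 done=25
  J4: M1 done=31, M2 done=49
  J1: M1 done=41, M2 done=57
  J2: M1 done=59, M2 done=62
= Sequence: J3 → J4 → J1 → J2, Makespan: 62


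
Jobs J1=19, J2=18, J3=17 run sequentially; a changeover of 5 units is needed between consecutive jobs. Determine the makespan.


Makespan = Σ processing + (n-1) × setup
= (19 + 18 + 17) + (3-1)×5
= 54 + 10
= 64 time units


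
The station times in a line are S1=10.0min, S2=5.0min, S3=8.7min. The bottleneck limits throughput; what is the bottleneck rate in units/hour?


Bottleneck = longest station time
Station times: [10.0, 5.0, 8.7]
Max = 10.0 min
Rate = 60 / 10.0
= 6.00 units/hour (bottleneck: 10.0min)


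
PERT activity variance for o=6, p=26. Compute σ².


σ² = ((p - o) / 6)² = (p - o)² / 36
= (26 - 6)² / 36
= 20² / 36
= 400 / 36
= 11.1111


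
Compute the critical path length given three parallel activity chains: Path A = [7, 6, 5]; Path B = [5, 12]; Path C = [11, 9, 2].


Path A: 7 + 6 + 5 = 18
Path B: 5 + 12 = 17
Path C: 11 + 9 + 2 = 22
Critical path = longest = max(18, 17, 22)
= 22 (Path C)


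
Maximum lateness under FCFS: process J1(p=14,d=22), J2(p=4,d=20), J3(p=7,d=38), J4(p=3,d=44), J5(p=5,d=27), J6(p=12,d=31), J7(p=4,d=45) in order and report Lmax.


Lateness per job (L = C - d):
  J1: C=14, d=22, L=-8
  J2: C=18, d=20, L=-2
  J3: C=25, d=38, L=-13
  J4: C=28, d=44, L=-16
  J5: C=33, d=27, L=6
  J6: C=45, d=31, L=14
  J7: C=49, d=45, L=4
Lmax = max(-8, -2, -13, -16, 6, 14, 4)
= 14


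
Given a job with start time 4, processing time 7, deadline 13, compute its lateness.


Completion = 4 + 7 = 11
Lateness = C - d = 11 - 13
= -2


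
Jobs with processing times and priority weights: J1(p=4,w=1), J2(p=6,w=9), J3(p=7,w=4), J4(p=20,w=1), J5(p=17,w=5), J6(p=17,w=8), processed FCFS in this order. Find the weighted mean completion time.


Completion times:
  J1: C=4, w×C=1×4=4
  J2: C=10, w×C=9×10=90
  J3: C=17, w×C=4×17=68
  J4: C=37, w×C=1×37=37
  J5: C=54, w×C=5×54=270
  J6: C=71, w×C=8×71=568
Sum w×C = 1037
Sum w = 28
Weighted avg = 1037/28
= 37.04


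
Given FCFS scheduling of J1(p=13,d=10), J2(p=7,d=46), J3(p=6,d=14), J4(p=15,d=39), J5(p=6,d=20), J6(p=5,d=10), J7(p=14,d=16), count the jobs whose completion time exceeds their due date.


Completion vs due date:
  J1: C=13, d=10 → TARDY
  J2: C=20, d=46 → on time
  J3: C=26, d=14 → TARDY
  J4: C=41, d=39 → TARDY
  J5: C=47, d=20 → TARDY
  J6: C=52, d=10 → TARDY
  J7: C=66, d=16 → TARDY
Tardy jobs: J1, J3, J4, J5, J6, J7
Count = 6


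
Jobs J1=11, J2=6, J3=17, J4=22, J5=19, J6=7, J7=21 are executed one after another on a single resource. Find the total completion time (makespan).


Sequential makespan: sum all processing times
= 11 + 6 + 17 + 22 + 19 + 7 + 21
= 103 time units


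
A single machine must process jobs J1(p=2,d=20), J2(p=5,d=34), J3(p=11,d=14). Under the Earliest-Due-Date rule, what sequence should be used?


EDD: sort by earliest due date
  J3: d=14, p=11
  J1: d=20, p=2
  J2: d=34, p=5
Order: J3 → J1 → J2


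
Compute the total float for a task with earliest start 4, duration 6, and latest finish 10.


EF = ES + duration = 4 + 6 = 10
LS = LF - duration = 10 - 6 = 4
Total Float = LF - EF = 10 - 10
(or LS - ES = 4 - 4)
= 0


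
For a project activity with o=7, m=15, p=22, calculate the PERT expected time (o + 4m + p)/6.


te = (o + 4m + p) / 6
= (7 + 4×15 + 22) / 6
= (7 + 60 + 22) / 6
= 89 / 6
= 14.83


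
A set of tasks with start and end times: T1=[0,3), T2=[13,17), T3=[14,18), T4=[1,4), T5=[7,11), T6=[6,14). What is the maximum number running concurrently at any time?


Check each time point for overlaps:
  t=1: 2 tasks active (T1, T4)
Max concurrent = 2


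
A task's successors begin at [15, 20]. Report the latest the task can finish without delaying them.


LF = min of all successor start times
Successors start at: [15, 20]
LF = min(15, 20)
= 15


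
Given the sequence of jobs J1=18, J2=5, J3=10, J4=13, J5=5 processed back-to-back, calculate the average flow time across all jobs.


Completion times:
  J1: completes at 18
  J2: completes at 23
  J3: completes at 33
  J4: completes at 46
  J5: completes at 51
Sum = 171
Average = 171/5
= 34.20


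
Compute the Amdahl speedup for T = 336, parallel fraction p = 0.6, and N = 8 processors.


Amdahl's law: T_p = T × ((1-p) + p/N)
= 336 × ((1-0.6) + 0.6/8)
= 336 × (0.40 + 0.0750)
= 336 × 0.4750
= 159.60
Speedup = 336/159.60
= 2.11×


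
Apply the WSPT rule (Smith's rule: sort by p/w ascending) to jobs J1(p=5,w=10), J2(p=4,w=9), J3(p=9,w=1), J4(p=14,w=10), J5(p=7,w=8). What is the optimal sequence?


WSPT (Smith's rule): sort by p/w ascending
  J2: p/w = 4/9 = 0.444
  J1: p/w = 5/10 = 0.500
  J5: p/w = 7/8 = 0.875
  J4: p/w = 14/10 = 1.400
  J3: p/w = 9/1 = 9.000
Order: J2 → J1 → J5 → J4 → J3


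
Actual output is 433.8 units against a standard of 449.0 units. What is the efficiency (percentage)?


Efficiency = (actual / standard) × 100
= (433.8 / 449.0) × 100
= 96.6%


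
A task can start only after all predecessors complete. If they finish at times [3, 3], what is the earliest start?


ES = max of all predecessor completion times
Predecessors: [3, 3]
ES = max(3, 3)
= 3


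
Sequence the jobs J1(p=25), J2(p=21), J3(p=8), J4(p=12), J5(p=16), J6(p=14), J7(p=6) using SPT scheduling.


SPT: sort by shortest processing time
  J7: p=6
  J3: p=8
  J4: p=12
  J6: p=14
  J5: p=16
  J2: p=21
  J1: p=25
Order: J7 → J3 → J4 → J6 → J5 → J2 → J1


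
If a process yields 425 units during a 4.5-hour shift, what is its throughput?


Throughput = units / time
= 425 / 4.5
= 94.4 units/hour


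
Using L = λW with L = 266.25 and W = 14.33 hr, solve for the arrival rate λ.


Little's law: L = λW → λ = L / W
= 266.25 / 14.33
= 18.58 per hour


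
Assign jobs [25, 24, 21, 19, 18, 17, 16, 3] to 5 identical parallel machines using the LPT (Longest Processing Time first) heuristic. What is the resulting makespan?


Jobs (LPT sorted): [25, 24, 21, 19, 18, 17, 16, 3]
Machines: 5
  J=25 → Machine 1 (load: 0+25=25)
  J=24 → Machine 2 (load: 0+24=24)
  J=21 → Machine 3 (load: 0+21=21)
  J=19 → Machine 4 (load: 0+19=19)
  J=18 → Machine 5 (load: 0+18=18)
  J=17 → Machine 5 (load: 18+17=35)
  J=16 → Machine 4 (load: 19+16=35)
  J=3 → Machine 3 (load: 21+3=24)
Machine loads: [25, 24, 24, 35, 35]
Makespan = max = 35 time units


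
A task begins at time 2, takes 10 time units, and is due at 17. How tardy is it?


Completion = start + processing = 2 + 10 = 12
Tardiness = max(0, C - d) = max(0, 12 - 17)
= max(0, -5)
= 0


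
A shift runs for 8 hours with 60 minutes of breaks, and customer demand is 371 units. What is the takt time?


Available = 8×60 - 60 = 420 min
Takt time = 420 / 371
= 1.13 min/unit


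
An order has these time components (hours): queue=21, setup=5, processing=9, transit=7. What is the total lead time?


Lead time = queue + setup + processing + transit
= 21 + 5 + 9 + 7
= 42 hours


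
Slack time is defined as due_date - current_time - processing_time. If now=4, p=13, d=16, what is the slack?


Slack = due - current_time - processing
= 16 - 4 - 13
= -1


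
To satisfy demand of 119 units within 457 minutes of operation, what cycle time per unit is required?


Cycle time = available time / demand
= 457 / 119
= 3.84 min/unit


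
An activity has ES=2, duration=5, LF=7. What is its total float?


EF = ES + duration = 2 + 5 = 7
LS = LF - duration = 7 - 5 = 2
Total Float = LF - EF = 7 - 7
(or LS - ES = 2 - 2)
= 0


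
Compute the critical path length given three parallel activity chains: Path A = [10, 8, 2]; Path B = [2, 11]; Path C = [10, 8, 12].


Path A: 10 + 8 + 2 = 20
Path B: 2 + 11 = 13
Path C: 10 + 8 + 12 = 30
Critical path = longest = max(20, 13, 30)
= 30 (Path C)


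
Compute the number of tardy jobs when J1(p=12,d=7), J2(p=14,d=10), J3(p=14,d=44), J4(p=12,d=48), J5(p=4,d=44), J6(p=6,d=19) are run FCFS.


Completion vs due date:
  J1: C=12, d=7 → TARDY
  J2: C=26, d=10 → TARDY
  J3: C=40, d=44 → on time
  J4: C=52, d=48 → TARDY
  J5: C=56, d=44 → TARDY
  J6: C=62, d=19 → TARDY
Tardy jobs: J1, J2, J4, J5, J6
Count = 5


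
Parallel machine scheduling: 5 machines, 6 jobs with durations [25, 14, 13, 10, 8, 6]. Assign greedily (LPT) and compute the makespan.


Jobs (LPT sorted): [25, 14, 13, 10, 8, 6]
Machines: 5
  J=25 → Machine 1 (load: 0+25=25)
  J=14 → Machine 2 (load: 0+14=14)
  J=13 → Machine 3 (load: 0+13=13)
  J=10 → Machine 4 (load: 0+10=10)
  J=8 → Machine 5 (load: 0+8=8)
  J=6 → Machine 5 (load: 8+6=14)
Machine loads: [25, 14, 13, 10, 14]
Makespan = max = 25 time units


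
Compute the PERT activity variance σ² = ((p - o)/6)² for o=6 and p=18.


σ² = ((p - o) / 6)² = (p - o)² / 36
= (18 - 6)² / 36
= 12² / 36
= 144 / 36
= 4.0000


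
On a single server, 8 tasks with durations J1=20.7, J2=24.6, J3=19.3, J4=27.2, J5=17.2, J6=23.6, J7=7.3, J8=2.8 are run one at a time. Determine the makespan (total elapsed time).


Sequential makespan: sum all processing times
= 20.7 + 24.6 + 19.3 + 27.2 + 17.2 + 23.6 + 7.3 + 2.8
= 142.7 time units


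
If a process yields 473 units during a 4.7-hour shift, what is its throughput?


Throughput = units / time
= 473 / 4.7
= 100.6 units/hour


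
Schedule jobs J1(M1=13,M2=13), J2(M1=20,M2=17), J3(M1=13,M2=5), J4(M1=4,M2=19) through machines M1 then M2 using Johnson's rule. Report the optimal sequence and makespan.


Johnson's rule:
Group 1 (M1≤M2, sort by M1): ['J4', 'J1']
Group 2 (M1>M2, sort desc M2): ['J2', 'J3']
Sequence: J4 → J1 → J2 → J3
Makespan calculation:
  J4: M1 done=4, M2 done=23
  J1: M1 done=17, M2 done=36
  J2: M1 done=37, M2 done=54
  J3: M1 done=50, M2 done=59
= Sequence: J4 → J1 → J2 → J3, Makespan: 59


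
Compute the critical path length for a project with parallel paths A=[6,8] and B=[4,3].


Path A: 6 + 8 = 14
Path B: 4 + 3 = 7
Critical path = longest = max(14, 7)
= 14 (Path A)


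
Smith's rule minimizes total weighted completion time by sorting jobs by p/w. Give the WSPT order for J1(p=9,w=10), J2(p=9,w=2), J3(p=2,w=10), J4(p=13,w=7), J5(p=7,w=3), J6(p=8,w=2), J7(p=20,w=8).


WSPT (Smith's rule): sort by p/w ascending
  J3: p/w = 2/10 = 0.200
  J1: p/w = 9/10 = 0.900
  J4: p/w = 13/7 = 1.857
  J5: p/w = 7/3 = 2.333
  J7: p/w = 20/8 = 2.500
  J6: p/w = 8/2 = 4.000
  J2: p/w = 9/2 = 4.500
Order: J3 → J1 → J4 → J5 → J7 → J6 → J2


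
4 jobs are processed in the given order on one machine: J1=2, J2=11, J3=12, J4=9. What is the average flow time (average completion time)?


Completion times:
  J1: completes at 2
  J2: completes at 13
  J3: completes at 25
  J4: completes at 34
Sum = 74
Average = 74/4
= 18.50


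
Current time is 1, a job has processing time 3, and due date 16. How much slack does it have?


Slack = due - current_time - processing
= 16 - 1 - 3
= 12


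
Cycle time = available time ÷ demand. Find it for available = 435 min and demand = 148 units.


Cycle time = available time / demand
= 435 / 148
= 2.94 min/unit


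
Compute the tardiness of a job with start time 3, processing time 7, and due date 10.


Completion = start + processing = 3 + 7 = 10
Tardiness = max(0, C - d) = max(0, 10 - 10)
= max(0, 0)
= 0


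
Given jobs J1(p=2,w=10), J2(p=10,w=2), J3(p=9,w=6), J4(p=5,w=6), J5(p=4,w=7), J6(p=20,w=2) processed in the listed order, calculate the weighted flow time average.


Completion times:
  J1: C=2, w×C=10×2=20
  J2: C=12, w×C=2×12=24
  J3: C=21, w×C=6×21=126
  J4: C=26, w×C=6×26=156
  J5: C=30, w×C=7×30=210
  J6: C=50, w×C=2×50=100
Sum w×C = 636
Sum w = 33
Weighted avg = 636/33
= 19.27


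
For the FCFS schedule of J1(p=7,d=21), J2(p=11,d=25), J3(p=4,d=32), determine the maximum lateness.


Lateness per job (L = C - d):
  J1: C=7, d=21, L=-14
  J2: C=18, d=25, L=-7
  J3: C=22, d=32, L=-10
Lmax = max(-14, -7, -10)
= -7


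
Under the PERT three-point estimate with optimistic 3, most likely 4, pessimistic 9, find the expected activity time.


te = (o + 4m + p) / 6
= (3 + 4×4 + 9) / 6
= (3 + 16 + 9) / 6
= 28 / 6
= 4.67


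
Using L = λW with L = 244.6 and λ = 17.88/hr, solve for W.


Little's law: L = λW → W = L / λ
= 244.6 / 17.88
= 13.68 hours


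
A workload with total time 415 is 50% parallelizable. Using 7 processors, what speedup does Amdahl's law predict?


Amdahl's law: T_p = T × ((1-p) + p/N)
= 415 × ((1-0.5) + 0.5/7)
= 415 × (0.50 + 0.0714)
= 415 × 0.5714
= 237.14
Speedup = 415/237.14
= 1.75×


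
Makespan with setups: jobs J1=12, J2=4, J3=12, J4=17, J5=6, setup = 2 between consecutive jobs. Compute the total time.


Makespan = Σ processing + (n-1) × setup
= (12 + 4 + 12 + 17 + 6) + (5-1)×2
= 51 + 8
= 59 time units


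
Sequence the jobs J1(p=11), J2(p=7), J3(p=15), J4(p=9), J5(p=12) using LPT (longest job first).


LPT: sort by longest processing time first
  J3: p=15
  J5: p=12
  J1: p=11
  J4: p=9
  J2: p=7
Order: J3 → J5 → J1 → J4 → J2


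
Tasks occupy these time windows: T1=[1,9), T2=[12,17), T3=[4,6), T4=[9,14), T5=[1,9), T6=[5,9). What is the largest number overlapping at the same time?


Check each time point for overlaps:
  t=5: 4 tasks active (T1, T3, T5, T6)
Max concurrent = 4


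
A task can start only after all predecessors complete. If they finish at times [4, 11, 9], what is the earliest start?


ES = max of all predecessor completion times
Predecessors: [4, 11, 9]
ES = max(4, 11, 9)
= 11


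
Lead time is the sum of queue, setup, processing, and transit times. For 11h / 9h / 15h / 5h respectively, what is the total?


Lead time = queue + setup + processing + transit
= 11 + 9 + 15 + 5
= 40 hours


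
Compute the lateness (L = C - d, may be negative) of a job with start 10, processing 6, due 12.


Completion = 10 + 6 = 16
Lateness = C - d = 16 - 12
= 4


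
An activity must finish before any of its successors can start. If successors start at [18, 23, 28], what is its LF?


LF = min of all successor start times
Successors start at: [18, 23, 28]
LF = min(18, 23, 28)
= 18


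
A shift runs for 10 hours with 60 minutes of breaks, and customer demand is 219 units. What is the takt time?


Available = 10×60 - 60 = 540 min
Takt time = 540 / 219
= 2.47 min/unit


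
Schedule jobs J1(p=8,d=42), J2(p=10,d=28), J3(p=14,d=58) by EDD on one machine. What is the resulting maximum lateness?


EDD order: J2 → J1 → J3
Completion and lateness:
  J2: C=10, d=28, L=10-28=-18
  J1: C=18, d=42, L=18-42=-24
  J3: C=32, d=58, L=32-58=-26
Lmax = max(-18, -24, -26)
= -18


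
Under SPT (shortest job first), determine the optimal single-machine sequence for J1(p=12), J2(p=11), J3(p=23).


SPT: sort by shortest processing time
  J2: p=11
  J1: p=12
  J3: p=23
Order: J2 → J1 → J3


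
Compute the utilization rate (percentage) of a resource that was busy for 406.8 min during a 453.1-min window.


Utilization = busy / total × 100
= 406.8 / 453.1 × 100
= 89.8%


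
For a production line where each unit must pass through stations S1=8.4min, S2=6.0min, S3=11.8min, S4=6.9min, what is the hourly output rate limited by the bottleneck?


Bottleneck = longest station time
Station times: [8.4, 6.0, 11.8, 6.9]
Max = 11.8 min
Rate = 60 / 11.8
= 5.08 units/hour (bottleneck: 11.8min)


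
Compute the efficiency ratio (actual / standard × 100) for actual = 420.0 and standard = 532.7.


Efficiency = (actual / standard) × 100
= (420.0 / 532.7) × 100
= 78.8%


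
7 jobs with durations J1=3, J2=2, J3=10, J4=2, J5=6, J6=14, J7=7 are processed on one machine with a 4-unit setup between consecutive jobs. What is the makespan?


Makespan = Σ processing + (n-1) × setup
= (3 + 2 + 10 + 2 + 6 + 14 + 7) + (7-1)×4
= 44 + 24
= 68 time units


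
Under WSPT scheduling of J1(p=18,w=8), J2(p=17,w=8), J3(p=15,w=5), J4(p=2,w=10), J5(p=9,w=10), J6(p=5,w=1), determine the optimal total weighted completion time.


WSPT order (by p/w): J4 → J5 → J2 → J1 → J3 → J6
  J4: C=2, w·C=10×2=20
  J5: C=11, w·C=10×11=110
  J2: C=28, w·C=8×28=224
  J1: C=46, w·C=8×46=368
  J3: C=61, w·C=5×61=305
  J6: C=66, w·C=1×66=66
Σ w·C = 1093
= 1093


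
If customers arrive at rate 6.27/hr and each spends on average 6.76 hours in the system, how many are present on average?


Little's law: L = λ × W
= 6.27 × 6.76
= 42.39


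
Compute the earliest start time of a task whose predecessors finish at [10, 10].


ES = max of all predecessor completion times
Predecessors: [10, 10]
ES = max(10, 10)
= 10


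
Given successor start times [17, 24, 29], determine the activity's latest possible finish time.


LF = min of all successor start times
Successors start at: [17, 24, 29]
LF = min(17, 24, 29)
= 17


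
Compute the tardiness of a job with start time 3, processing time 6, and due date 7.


Completion = start + processing = 3 + 6 = 9
Tardiness = max(0, C - d) = max(0, 9 - 7)
= max(0, 2)
= 2


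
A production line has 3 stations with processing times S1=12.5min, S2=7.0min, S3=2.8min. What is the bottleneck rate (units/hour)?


Bottleneck = longest station time
Station times: [12.5, 7.0, 2.8]
Max = 12.5 min
Rate = 60 / 12.5
= 4.80 units/hour (bottleneck: 12.5min)


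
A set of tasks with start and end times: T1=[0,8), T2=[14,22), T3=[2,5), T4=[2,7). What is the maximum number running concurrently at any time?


Check each time point for overlaps:
  t=2: 3 tasks active (T1, T3, T4)
Max concurrent = 3


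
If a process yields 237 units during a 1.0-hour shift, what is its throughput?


Throughput = units / time
= 237 / 1.0
= 237.0 units/hour


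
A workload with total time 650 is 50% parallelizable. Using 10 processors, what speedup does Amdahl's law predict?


Amdahl's law: T_p = T × ((1-p) + p/N)
= 650 × ((1-0.5) + 0.5/10)
= 650 × (0.50 + 0.0500)
= 650 × 0.5500
= 357.50
Speedup = 650/357.50
= 1.82×


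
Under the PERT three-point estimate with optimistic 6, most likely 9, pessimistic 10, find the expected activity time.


te = (o + 4m + p) / 6
= (6 + 4×9 + 10) / 6
= (6 + 36 + 10) / 6
= 52 / 6
= 8.67


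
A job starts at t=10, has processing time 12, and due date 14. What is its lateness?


Completion = 10 + 12 = 22
Lateness = C - d = 22 - 14
= 8


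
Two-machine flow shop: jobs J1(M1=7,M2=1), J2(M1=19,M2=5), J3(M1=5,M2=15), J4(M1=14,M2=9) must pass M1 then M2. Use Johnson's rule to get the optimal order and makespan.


Johnson's rule:
Group 1 (M1≤M2, sort by M1): ['J3']
Group 2 (M1>M2, sort desc M2): ['J4', 'J2', 'J1']
Sequence: J3 → J4 → J2 → J1
Makespan calculation:
  J3: M1 done=5, M2 done=20
  J4: M1 done=19, M2 done=29
  J2: M1 done=38, M2 done=43
  J1: M1 done=45, M2 done=46
= Sequence: J3 → J4 → J2 → J1, Makespan: 46


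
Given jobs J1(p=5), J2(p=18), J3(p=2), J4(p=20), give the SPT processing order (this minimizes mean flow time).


SPT: sort by shortest processing time
  J3: p=2
  J1: p=5
  J2: p=18
  J4: p=20
Order: J3 → J1 → J2 → J4


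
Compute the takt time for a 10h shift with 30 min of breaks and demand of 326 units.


Available = 10×60 - 30 = 570 min
Takt time = 570 / 326
= 1.75 min/unit


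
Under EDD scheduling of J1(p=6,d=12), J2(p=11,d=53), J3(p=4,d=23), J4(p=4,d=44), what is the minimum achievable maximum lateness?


EDD order: J1 → J3 → J4 → J2
Completion and lateness:
  J1: C=6, d=12, L=6-12=-6
  J3: C=10, d=23, L=10-23=-13
  J4: C=14, d=44, L=14-44=-30
  J2: C=25, d=53, L=25-53=-28
Lmax = max(-6, -13, -30, -28)
= -6


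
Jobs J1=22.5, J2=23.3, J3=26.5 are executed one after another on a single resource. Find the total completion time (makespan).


Sequential makespan: sum all processing times
= 22.5 + 23.3 + 26.5
= 72.3 time units


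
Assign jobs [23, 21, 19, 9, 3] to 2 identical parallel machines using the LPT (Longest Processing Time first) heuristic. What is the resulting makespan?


Jobs (LPT sorted): [23, 21, 19, 9, 3]
Machines: 2
  J=23 → Machine 1 (load: 0+23=23)
  J=21 → Machine 2 (load: 0+21=21)
  J=19 → Machine 2 (load: 21+19=40)
  J=9 → Machine 1 (load: 23+9=32)
  J=3 → Machine 1 (load: 32+3=35)
Machine loads: [35, 40]
Makespan = max = 40 time units


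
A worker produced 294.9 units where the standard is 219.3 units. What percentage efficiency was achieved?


Efficiency = (actual / standard) × 100
= (294.9 / 219.3) × 100
= 134.5%


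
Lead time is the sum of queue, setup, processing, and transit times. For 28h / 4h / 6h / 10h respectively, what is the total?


Lead time = queue + setup + processing + transit
= 28 + 4 + 6 + 10
= 48 hours


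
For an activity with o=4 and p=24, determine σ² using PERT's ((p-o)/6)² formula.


σ² = ((p - o) / 6)² = (p - o)² / 36
= (24 - 4)² / 36
= 20² / 36
= 400 / 36
= 11.1111


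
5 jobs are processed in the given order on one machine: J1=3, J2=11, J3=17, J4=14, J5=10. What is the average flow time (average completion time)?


Completion times:
  J1: completes at 3
  J2: completes at 14
  J3: completes at 31
  J4: completes at 45
  J5: completes at 55
Sum = 148
Average = 148/5
= 29.60


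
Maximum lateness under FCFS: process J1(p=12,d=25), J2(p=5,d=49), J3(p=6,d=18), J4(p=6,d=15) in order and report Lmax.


Lateness per job (L = C - d):
  J1: C=12, d=25, L=-13
  J2: C=17, d=49, L=-32
  J3: C=23, d=18, L=5
  J4: C=29, d=15, L=14
Lmax = max(-13, -32, 5, 14)
= 14


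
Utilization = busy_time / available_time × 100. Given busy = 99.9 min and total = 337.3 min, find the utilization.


Utilization = busy / total × 100
= 99.9 / 337.3 × 100
= 29.6%


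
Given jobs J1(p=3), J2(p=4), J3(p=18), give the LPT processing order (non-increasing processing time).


LPT: sort by longest processing time first
  J3: p=18
  J2: p=4
  J1: p=3
Order: J3 → J2 → J1


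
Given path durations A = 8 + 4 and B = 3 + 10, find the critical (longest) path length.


Path A: 8 + 4 = 12
Path B: 3 + 10 = 13
Critical path = longest = max(12, 13)
= 13 (Path B)


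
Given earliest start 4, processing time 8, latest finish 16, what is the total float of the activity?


EF = ES + duration = 4 + 8 = 12
LS = LF - duration = 16 - 8 = 8
Total Float = LF - EF = 16 - 12
(or LS - ES = 8 - 4)
= 4


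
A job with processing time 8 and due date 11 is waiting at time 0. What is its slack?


Slack = due - current_time - processing
= 11 - 0 - 8
= 3
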